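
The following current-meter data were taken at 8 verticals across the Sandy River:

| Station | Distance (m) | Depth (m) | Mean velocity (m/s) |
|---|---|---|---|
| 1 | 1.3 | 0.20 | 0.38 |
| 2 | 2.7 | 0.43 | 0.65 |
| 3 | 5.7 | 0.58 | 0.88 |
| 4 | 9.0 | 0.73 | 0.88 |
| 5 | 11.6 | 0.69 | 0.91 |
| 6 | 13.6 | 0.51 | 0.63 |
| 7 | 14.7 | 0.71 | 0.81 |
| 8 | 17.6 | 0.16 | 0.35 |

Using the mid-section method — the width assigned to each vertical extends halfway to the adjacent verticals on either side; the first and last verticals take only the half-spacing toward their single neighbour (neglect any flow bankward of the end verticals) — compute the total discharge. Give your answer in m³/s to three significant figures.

w_1 = (2.7 − 1.3)/2 = 0.7 m; q_1 = 0.38 × 0.20 × 0.7 = 0.05320 m³/s
w_2 = (5.7 − 1.3)/2 = 2.2 m; q_2 = 0.65 × 0.43 × 2.2 = 0.6149 m³/s
w_3 = (9.0 − 2.7)/2 = 3.15 m; q_3 = 0.88 × 0.58 × 3.15 = 1.608 m³/s
w_4 = (11.6 − 5.7)/2 = 2.95 m; q_4 = 0.88 × 0.73 × 2.95 = 1.895 m³/s
w_5 = (13.6 − 9.0)/2 = 2.3 m; q_5 = 0.91 × 0.69 × 2.3 = 1.444 m³/s
w_6 = (14.7 − 11.6)/2 = 1.55 m; q_6 = 0.63 × 0.51 × 1.55 = 0.4980 m³/s
w_7 = (17.6 − 13.6)/2 = 2 m; q_7 = 0.81 × 0.71 × 2 = 1.150 m³/s
w_8 = (17.6 − 14.7)/2 = 1.45 m; q_8 = 0.35 × 0.16 × 1.45 = 0.08120 m³/s
Q = Σ qᵢ = 7.345 m³/s

7.34 m³/s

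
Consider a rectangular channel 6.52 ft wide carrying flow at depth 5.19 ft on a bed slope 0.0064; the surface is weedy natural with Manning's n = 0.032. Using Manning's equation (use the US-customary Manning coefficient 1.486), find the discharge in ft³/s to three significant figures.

A = b·y = 6.52 × 5.19 = 33.84 ft²
P = b + 2y = 6.52 + 2×5.19 = 16.90 ft
R = A/P = 33.84/16.90 = 2.002 ft
Q = (1.486/n)·A·R^(2/3)·S^(1/2) = (1.486/0.032) × 33.84 × 2.002^(2/3) × 0.0064^(1/2) = 199.7 ft³/s

200 ft³/s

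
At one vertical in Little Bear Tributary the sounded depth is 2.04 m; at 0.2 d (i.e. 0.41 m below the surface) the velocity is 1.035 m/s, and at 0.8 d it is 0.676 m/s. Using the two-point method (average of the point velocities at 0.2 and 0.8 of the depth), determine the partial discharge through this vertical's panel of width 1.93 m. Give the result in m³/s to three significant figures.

v̄ = (1.035 + 0.676) / 2 = 0.8555 m/s
q = v̄ × d × w = 0.8555 × 2.04 × 1.93 = 3.368 m³/s

3.37 m³/s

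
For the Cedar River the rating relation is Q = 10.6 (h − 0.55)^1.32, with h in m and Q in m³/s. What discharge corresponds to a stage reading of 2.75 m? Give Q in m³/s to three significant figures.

30.0 m³/s

Q = 10.6 × (2.75 − 0.55)^1.32 = 10.6 × 2.2^1.32 = 30.01 m³/s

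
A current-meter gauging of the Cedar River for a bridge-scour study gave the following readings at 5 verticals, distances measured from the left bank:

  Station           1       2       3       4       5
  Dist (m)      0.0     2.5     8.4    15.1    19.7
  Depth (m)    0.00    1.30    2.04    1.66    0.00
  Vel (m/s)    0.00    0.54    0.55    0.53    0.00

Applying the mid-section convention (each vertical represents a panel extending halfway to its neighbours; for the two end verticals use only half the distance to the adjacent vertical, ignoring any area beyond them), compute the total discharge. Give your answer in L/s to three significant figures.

15000 L/s

w_2 = (8.4 − 0.0)/2 = 4.2 m; q_2 = 0.54 × 1.30 × 4.2 = 2.948 m³/s
w_3 = (15.1 − 2.5)/2 = 6.3 m; q_3 = 0.55 × 2.04 × 6.3 = 7.069 m³/s
w_4 = (19.7 − 8.4)/2 = 5.65 m; q_4 = 0.53 × 1.66 × 5.65 = 4.971 m³/s
Stations 1, 5 contribute zero (depth or velocity is 0).
Q = Σ qᵢ = 14.99 m³/s
= 14.99 × 1000 = 14990 L/s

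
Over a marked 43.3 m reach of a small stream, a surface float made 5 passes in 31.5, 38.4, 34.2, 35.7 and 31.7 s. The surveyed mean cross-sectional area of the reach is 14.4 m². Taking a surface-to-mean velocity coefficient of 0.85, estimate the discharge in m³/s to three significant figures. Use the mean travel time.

t̄ = (31.5 + 38.4 + 34.2 + 35.7 + 31.7) / 5 = 34.3 s
v_surface = L / t̄ = 43.3 / 34.3 = 1.262 m/s
v_mean = 0.85 × 1.262 = 1.073 m/s
Q = A × v_mean = 14.4 × 1.073 = 15.45 m³/s

15.5 m³/s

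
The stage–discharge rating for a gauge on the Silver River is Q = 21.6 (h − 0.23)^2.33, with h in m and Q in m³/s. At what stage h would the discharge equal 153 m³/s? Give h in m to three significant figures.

h − h₀ = (Q/C)^(1/b) = (153/21.6)^(1/2.33) = 2.317 m
h = 0.23 + 2.317 = 2.547 m

2.55 m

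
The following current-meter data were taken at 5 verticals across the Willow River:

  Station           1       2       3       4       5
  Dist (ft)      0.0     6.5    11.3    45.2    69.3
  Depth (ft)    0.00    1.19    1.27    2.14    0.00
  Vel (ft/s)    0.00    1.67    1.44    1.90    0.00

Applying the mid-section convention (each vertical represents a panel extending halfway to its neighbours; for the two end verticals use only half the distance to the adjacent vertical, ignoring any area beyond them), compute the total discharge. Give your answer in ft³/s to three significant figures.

165 ft³/s

w_2 = (11.3 − 0.0)/2 = 5.65 ft; q_2 = 1.67 × 1.19 × 5.65 = 11.23 ft³/s
w_3 = (45.2 − 6.5)/2 = 19.35 ft; q_3 = 1.44 × 1.27 × 19.35 = 35.39 ft³/s
w_4 = (69.3 − 11.3)/2 = 29 ft; q_4 = 1.90 × 2.14 × 29 = 117.9 ft³/s
Stations 1, 5 contribute zero (depth or velocity is 0).
Q = Σ qᵢ = 164.5 ft³/s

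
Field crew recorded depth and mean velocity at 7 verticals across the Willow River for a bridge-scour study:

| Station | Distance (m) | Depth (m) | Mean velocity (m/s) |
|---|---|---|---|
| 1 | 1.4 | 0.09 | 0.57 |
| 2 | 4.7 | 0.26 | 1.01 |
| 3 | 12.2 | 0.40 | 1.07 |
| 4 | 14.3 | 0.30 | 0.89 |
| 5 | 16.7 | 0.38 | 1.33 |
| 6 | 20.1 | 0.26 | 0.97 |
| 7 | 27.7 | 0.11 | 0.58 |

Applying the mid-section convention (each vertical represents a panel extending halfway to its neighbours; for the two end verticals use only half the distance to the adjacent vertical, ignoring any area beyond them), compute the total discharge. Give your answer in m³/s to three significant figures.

7.25 m³/s

w_1 = (4.7 − 1.4)/2 = 1.65 m; q_1 = 0.57 × 0.09 × 1.65 = 0.08465 m³/s
w_2 = (12.2 − 1.4)/2 = 5.4 m; q_2 = 1.01 × 0.26 × 5.4 = 1.418 m³/s
w_3 = (14.3 − 4.7)/2 = 4.8 m; q_3 = 1.07 × 0.40 × 4.8 = 2.054 m³/s
w_4 = (16.7 − 12.2)/2 = 2.25 m; q_4 = 0.89 × 0.30 × 2.25 = 0.6008 m³/s
w_5 = (20.1 − 14.3)/2 = 2.9 m; q_5 = 1.33 × 0.38 × 2.9 = 1.466 m³/s
w_6 = (27.7 − 16.7)/2 = 5.5 m; q_6 = 0.97 × 0.26 × 5.5 = 1.387 m³/s
w_7 = (27.7 − 20.1)/2 = 3.8 m; q_7 = 0.58 × 0.11 × 3.8 = 0.2424 m³/s
Q = Σ qᵢ = 7.253 m³/s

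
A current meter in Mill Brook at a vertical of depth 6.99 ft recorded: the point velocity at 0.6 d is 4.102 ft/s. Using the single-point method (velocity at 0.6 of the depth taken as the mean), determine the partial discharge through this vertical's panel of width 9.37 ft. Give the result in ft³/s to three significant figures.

v̄ = v₀.₆ = 4.102 ft/s
q = v̄ × d × w = 4.102 × 6.99 × 9.37 = 268.7 ft³/s

269 ft³/s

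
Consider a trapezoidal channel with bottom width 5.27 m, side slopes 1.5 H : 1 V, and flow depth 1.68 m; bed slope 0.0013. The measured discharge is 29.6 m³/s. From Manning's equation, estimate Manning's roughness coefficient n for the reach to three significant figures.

A = (b + z·y)·y = (5.27 + 1.5×1.68)×1.68 = 13.09 m²
P = b + 2y√(1+z²) = 5.27 + 2×1.68×√(1+1.5²) = 11.33 m
R = A/P = 13.09/11.33 = 1.155 m
n = (1/Q)·A·R^(2/3)·S^(1/2) = (1/29.6) × 13.09 × 1.101 × 0.03606 = 0.01755

0.0176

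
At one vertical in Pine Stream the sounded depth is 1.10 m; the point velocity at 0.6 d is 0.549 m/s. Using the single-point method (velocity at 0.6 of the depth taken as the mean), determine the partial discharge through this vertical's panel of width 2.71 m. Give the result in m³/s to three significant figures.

v̄ = v₀.₆ = 0.549 m/s
q = v̄ × d × w = 0.5490 × 1.10 × 2.71 = 1.637 m³/s

1.64 m³/s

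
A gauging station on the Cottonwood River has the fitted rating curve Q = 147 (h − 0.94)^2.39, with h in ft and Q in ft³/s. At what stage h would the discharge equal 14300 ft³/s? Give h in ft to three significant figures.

7.73 ft

h − h₀ = (Q/C)^(1/b) = (14300/147)^(1/2.39) = 6.789 ft
h = 0.94 + 6.789 = 7.729 ft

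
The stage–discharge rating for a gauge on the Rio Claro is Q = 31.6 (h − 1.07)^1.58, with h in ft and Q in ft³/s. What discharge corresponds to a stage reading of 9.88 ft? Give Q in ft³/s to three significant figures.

Q = 31.6 × (9.88 − 1.07)^1.58 = 31.6 × 8.81^1.58 = 983.4 ft³/s

983 ft³/s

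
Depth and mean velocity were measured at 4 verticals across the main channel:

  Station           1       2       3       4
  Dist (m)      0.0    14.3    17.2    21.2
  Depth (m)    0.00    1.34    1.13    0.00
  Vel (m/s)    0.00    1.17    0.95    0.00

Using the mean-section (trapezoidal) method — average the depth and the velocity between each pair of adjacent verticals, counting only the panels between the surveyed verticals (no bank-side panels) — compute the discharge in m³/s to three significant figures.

Panel 1-2: Δb = 14.3 m, d̄ = (0.00+1.34)/2 = 0.67, v̄ = (0.00+1.17)/2 = 0.585 → q = 14.3×0.67×0.585 = 5.605 m³/s
Panel 2-3: Δb = 2.9 m, d̄ = (1.34+1.13)/2 = 1.235, v̄ = (1.17+0.95)/2 = 1.06 → q = 2.9×1.235×1.06 = 3.796 m³/s
Panel 3-4: Δb = 4 m, d̄ = (1.13+0.00)/2 = 0.565, v̄ = (0.95+0.00)/2 = 0.475 → q = 4×0.565×0.475 = 1.074 m³/s
Q = Σ q = 10.47 m³/s

10.5 m³/s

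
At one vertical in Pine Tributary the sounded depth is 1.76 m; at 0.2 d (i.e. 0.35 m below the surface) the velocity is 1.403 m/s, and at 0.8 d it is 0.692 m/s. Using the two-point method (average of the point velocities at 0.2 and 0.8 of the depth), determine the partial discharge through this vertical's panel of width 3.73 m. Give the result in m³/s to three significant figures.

v̄ = (1.403 + 0.692) / 2 = 1.048 m/s
q = v̄ × d × w = 1.048 × 1.76 × 3.73 = 6.877 m³/s

6.88 m³/s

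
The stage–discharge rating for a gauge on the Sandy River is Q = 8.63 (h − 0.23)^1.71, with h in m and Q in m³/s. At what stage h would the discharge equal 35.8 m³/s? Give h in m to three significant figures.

2.53 m

h − h₀ = (Q/C)^(1/b) = (35.8/8.63)^(1/1.71) = 2.298 m
h = 0.23 + 2.298 = 2.528 m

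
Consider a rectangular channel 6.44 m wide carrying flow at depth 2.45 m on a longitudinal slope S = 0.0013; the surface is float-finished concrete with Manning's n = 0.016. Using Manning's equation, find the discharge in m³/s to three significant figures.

A = b·y = 6.44 × 2.45 = 15.78 m²
P = b + 2y = 6.44 + 2×2.45 = 11.34 m
R = A/P = 15.78/11.34 = 1.391 m
Q = (1/n)·A·R^(2/3)·S^(1/2) = (1/0.016) × 15.78 × 1.391^(2/3) × 0.0013^(1/2) = 44.31 m³/s

44.3 m³/s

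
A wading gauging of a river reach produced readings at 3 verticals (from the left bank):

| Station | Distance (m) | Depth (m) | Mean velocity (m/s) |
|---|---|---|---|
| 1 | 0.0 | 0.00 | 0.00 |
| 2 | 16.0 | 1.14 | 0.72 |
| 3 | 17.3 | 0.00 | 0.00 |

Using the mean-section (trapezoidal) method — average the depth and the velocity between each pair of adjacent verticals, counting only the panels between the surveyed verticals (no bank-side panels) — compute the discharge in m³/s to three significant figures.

3.55 m³/s

Panel 1-2: Δb = 16 m, d̄ = (0.00+1.14)/2 = 0.57, v̄ = (0.00+0.72)/2 = 0.36 → q = 16×0.57×0.36 = 3.283 m³/s
Panel 2-3: Δb = 1.3 m, d̄ = (1.14+0.00)/2 = 0.57, v̄ = (0.72+0.00)/2 = 0.36 → q = 1.3×0.57×0.36 = 0.2668 m³/s
Q = Σ q = 3.550 m³/s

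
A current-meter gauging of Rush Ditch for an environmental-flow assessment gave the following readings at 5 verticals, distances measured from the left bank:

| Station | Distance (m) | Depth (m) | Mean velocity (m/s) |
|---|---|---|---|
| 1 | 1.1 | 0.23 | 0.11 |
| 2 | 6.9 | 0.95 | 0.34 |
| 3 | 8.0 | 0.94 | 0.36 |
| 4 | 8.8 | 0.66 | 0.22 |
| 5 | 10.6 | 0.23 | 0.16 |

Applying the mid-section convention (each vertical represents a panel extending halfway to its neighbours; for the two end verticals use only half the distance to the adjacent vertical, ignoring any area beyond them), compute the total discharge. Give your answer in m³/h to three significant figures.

w_1 = (6.9 − 1.1)/2 = 2.9 m; q_1 = 0.11 × 0.23 × 2.9 = 0.07337 m³/s
w_2 = (8.0 − 1.1)/2 = 3.45 m; q_2 = 0.34 × 0.95 × 3.45 = 1.114 m³/s
w_3 = (8.8 − 6.9)/2 = 0.95 m; q_3 = 0.36 × 0.94 × 0.95 = 0.3215 m³/s
w_4 = (10.6 − 8.0)/2 = 1.3 m; q_4 = 0.22 × 0.66 × 1.3 = 0.1888 m³/s
w_5 = (10.6 − 8.8)/2 = 0.9 m; q_5 = 0.16 × 0.23 × 0.9 = 0.03312 m³/s
Q = Σ qᵢ = 1.731 m³/s
= 1.731 × 3600 = 6232 m³/h

6230 m³/h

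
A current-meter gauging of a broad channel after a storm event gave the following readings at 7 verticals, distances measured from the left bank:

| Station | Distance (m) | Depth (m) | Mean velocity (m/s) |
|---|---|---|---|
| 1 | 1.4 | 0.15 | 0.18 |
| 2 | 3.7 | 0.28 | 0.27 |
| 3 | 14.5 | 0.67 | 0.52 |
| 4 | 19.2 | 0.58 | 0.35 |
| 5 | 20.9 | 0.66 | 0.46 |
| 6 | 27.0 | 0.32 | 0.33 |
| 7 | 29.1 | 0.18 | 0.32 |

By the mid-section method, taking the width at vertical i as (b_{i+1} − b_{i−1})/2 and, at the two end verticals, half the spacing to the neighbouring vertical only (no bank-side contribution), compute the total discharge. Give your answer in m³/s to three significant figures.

5.55 m³/s

w_1 = (3.7 − 1.4)/2 = 1.15 m; q_1 = 0.18 × 0.15 × 1.15 = 0.03105 m³/s
w_2 = (14.5 − 1.4)/2 = 6.55 m; q_2 = 0.27 × 0.28 × 6.55 = 0.4952 m³/s
w_3 = (19.2 − 3.7)/2 = 7.75 m; q_3 = 0.52 × 0.67 × 7.75 = 2.700 m³/s
w_4 = (20.9 − 14.5)/2 = 3.2 m; q_4 = 0.35 × 0.58 × 3.2 = 0.6496 m³/s
w_5 = (27.0 − 19.2)/2 = 3.9 m; q_5 = 0.46 × 0.66 × 3.9 = 1.184 m³/s
w_6 = (29.1 − 20.9)/2 = 4.1 m; q_6 = 0.33 × 0.32 × 4.1 = 0.4330 m³/s
w_7 = (29.1 − 27.0)/2 = 1.05 m; q_7 = 0.32 × 0.18 × 1.05 = 0.06048 m³/s
Q = Σ qᵢ = 5.553 m³/s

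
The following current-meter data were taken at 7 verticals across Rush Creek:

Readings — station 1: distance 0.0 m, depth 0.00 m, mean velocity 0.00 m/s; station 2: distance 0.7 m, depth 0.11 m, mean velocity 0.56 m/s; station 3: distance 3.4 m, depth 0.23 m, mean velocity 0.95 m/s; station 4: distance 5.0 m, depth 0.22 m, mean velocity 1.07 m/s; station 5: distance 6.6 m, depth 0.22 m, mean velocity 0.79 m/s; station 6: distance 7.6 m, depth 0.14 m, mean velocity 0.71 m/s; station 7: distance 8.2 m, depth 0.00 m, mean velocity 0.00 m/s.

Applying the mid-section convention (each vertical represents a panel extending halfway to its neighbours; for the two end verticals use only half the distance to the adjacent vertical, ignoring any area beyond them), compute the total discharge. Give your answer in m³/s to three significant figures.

1.26 m³/s

w_2 = (3.4 − 0.0)/2 = 1.7 m; q_2 = 0.56 × 0.11 × 1.7 = 0.1047 m³/s
w_3 = (5.0 − 0.7)/2 = 2.15 m; q_3 = 0.95 × 0.23 × 2.15 = 0.4698 m³/s
w_4 = (6.6 − 3.4)/2 = 1.6 m; q_4 = 1.07 × 0.22 × 1.6 = 0.3766 m³/s
w_5 = (7.6 − 5.0)/2 = 1.3 m; q_5 = 0.79 × 0.22 × 1.3 = 0.2259 m³/s
w_6 = (8.2 − 6.6)/2 = 0.8 m; q_6 = 0.71 × 0.14 × 0.8 = 0.07952 m³/s
Stations 1, 7 contribute zero (depth or velocity is 0).
Q = Σ qᵢ = 1.257 m³/s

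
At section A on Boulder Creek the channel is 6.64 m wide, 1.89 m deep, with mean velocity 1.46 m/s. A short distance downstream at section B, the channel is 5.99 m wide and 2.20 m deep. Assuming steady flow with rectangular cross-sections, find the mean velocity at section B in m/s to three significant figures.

Q = A₁V₁ = (6.64×1.89) × 1.46 = 18.32 m³/s
A₂ = 5.99 × 2.20 = 13.18 m²
V₂ = Q/A₂ = 18.32/13.18 = 1.390 m/s

1.39 m/s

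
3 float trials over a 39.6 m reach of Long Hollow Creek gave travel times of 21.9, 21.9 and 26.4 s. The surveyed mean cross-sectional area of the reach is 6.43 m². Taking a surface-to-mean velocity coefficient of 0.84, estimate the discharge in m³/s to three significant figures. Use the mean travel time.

9.14 m³/s

t̄ = (21.9 + 21.9 + 26.4) / 3 = 23.4 s
v_surface = L / t̄ = 39.6 / 23.4 = 1.692 m/s
v_mean = 0.84 × 1.692 = 1.422 m/s
Q = A × v_mean = 6.43 × 1.422 = 9.140 m³/s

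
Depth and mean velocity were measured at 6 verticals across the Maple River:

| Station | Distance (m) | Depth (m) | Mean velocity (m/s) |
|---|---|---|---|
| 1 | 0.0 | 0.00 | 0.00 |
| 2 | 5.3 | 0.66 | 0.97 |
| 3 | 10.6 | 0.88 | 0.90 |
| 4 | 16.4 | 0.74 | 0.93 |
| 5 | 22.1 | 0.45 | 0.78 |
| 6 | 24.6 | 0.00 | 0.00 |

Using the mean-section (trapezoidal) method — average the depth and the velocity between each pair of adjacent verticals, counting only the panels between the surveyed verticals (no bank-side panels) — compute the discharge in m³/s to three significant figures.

12.1 m³/s

Panel 1-2: Δb = 5.3 m, d̄ = (0.00+0.66)/2 = 0.33, v̄ = (0.00+0.97)/2 = 0.485 → q = 5.3×0.33×0.485 = 0.8483 m³/s
Panel 2-3: Δb = 5.3 m, d̄ = (0.66+0.88)/2 = 0.77, v̄ = (0.97+0.90)/2 = 0.935 → q = 5.3×0.77×0.935 = 3.816 m³/s
Panel 3-4: Δb = 5.8 m, d̄ = (0.88+0.74)/2 = 0.81, v̄ = (0.90+0.93)/2 = 0.915 → q = 5.8×0.81×0.915 = 4.299 m³/s
Panel 4-5: Δb = 5.7 m, d̄ = (0.74+0.45)/2 = 0.595, v̄ = (0.93+0.78)/2 = 0.855 → q = 5.7×0.595×0.855 = 2.900 m³/s
Panel 5-6: Δb = 2.5 m, d̄ = (0.45+0.00)/2 = 0.225, v̄ = (0.78+0.00)/2 = 0.39 → q = 2.5×0.225×0.39 = 0.2194 m³/s
Q = Σ q = 12.08 m³/s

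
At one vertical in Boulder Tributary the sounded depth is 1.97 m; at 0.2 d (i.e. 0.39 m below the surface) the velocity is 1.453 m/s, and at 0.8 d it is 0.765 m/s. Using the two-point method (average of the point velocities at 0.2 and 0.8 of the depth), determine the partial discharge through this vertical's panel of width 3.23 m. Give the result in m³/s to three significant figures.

v̄ = (1.453 + 0.765) / 2 = 1.109 m/s
q = v̄ × d × w = 1.109 × 1.97 × 3.23 = 7.057 m³/s

7.06 m³/s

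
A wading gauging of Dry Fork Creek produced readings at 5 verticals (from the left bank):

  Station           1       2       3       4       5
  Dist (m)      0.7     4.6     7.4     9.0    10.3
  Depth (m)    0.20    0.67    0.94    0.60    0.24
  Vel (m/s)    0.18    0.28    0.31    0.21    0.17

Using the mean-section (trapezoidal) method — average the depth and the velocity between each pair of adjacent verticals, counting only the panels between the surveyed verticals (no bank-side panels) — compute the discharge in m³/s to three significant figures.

1.48 m³/s

Panel 1-2: Δb = 3.9 m, d̄ = (0.20+0.67)/2 = 0.435, v̄ = (0.18+0.28)/2 = 0.23 → q = 3.9×0.435×0.23 = 0.3902 m³/s
Panel 2-3: Δb = 2.8 m, d̄ = (0.67+0.94)/2 = 0.805, v̄ = (0.28+0.31)/2 = 0.295 → q = 2.8×0.805×0.295 = 0.6649 m³/s
Panel 3-4: Δb = 1.6 m, d̄ = (0.94+0.60)/2 = 0.77, v̄ = (0.31+0.21)/2 = 0.26 → q = 1.6×0.77×0.26 = 0.3203 m³/s
Panel 4-5: Δb = 1.3 m, d̄ = (0.60+0.24)/2 = 0.42, v̄ = (0.21+0.17)/2 = 0.19 → q = 1.3×0.42×0.19 = 0.1037 m³/s
Q = Σ q = 1.479 m³/s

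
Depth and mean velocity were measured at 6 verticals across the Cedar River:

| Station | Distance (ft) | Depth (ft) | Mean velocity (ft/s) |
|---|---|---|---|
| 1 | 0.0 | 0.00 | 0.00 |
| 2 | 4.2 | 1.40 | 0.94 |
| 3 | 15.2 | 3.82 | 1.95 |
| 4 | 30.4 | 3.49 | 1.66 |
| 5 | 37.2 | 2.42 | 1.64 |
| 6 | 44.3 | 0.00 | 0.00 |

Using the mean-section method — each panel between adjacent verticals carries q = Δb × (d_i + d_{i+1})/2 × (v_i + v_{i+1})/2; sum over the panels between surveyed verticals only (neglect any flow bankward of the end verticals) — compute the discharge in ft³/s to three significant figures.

Panel 1-2: Δb = 4.2 ft, d̄ = (0.00+1.40)/2 = 0.7, v̄ = (0.00+0.94)/2 = 0.47 → q = 4.2×0.7×0.47 = 1.382 ft³/s
Panel 2-3: Δb = 11 ft, d̄ = (1.40+3.82)/2 = 2.61, v̄ = (0.94+1.95)/2 = 1.445 → q = 11×2.61×1.445 = 41.49 ft³/s
Panel 3-4: Δb = 15.2 ft, d̄ = (3.82+3.49)/2 = 3.655, v̄ = (1.95+1.66)/2 = 1.805 → q = 15.2×3.655×1.805 = 100.3 ft³/s
Panel 4-5: Δb = 6.8 ft, d̄ = (3.49+2.42)/2 = 2.955, v̄ = (1.66+1.64)/2 = 1.65 → q = 6.8×2.955×1.65 = 33.16 ft³/s
Panel 5-6: Δb = 7.1 ft, d̄ = (2.42+0.00)/2 = 1.21, v̄ = (1.64+0.00)/2 = 0.82 → q = 7.1×1.21×0.82 = 7.045 ft³/s
Q = Σ q = 183.3 ft³/s

183 ft³/s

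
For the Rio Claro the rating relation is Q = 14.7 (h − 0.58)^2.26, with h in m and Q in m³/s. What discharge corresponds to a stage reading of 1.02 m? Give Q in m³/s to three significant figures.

Q = 14.7 × (1.02 − 0.58)^2.26 = 14.7 × 0.44^2.26 = 2.299 m³/s

2.30 m³/s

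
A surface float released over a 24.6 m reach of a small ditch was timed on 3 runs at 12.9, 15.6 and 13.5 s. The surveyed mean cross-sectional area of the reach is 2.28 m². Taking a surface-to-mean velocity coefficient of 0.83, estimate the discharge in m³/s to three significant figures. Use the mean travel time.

t̄ = (12.9 + 15.6 + 13.5) / 3 = 14 s
v_surface = L / t̄ = 24.6 / 14 = 1.757 m/s
v_mean = 0.83 × 1.757 = 1.458 m/s
Q = A × v_mean = 2.28 × 1.458 = 3.325 m³/s

3.33 m³/s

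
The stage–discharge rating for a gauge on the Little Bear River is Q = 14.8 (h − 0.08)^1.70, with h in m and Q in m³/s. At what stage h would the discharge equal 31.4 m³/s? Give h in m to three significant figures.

1.64 m

h − h₀ = (Q/C)^(1/b) = (31.4/14.8)^(1/1.70) = 1.557 m
h = 0.08 + 1.557 = 1.637 m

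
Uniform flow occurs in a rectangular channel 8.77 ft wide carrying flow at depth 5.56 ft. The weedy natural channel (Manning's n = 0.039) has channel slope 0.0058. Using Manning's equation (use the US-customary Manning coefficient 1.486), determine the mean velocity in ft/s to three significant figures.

A = b·y = 8.77 × 5.56 = 48.76 ft²
P = b + 2y = 8.77 + 2×5.56 = 19.89 ft
R = A/P = 48.76/19.89 = 2.452 ft
Q = (1.486/n)·A·R^(2/3)·S^(1/2) = (1.486/0.039) × 48.76 × 2.452^(2/3) × 0.0058^(1/2) = 257.3 ft³/s
V = Q/A = 257.3/48.76 = 5.276 ft/s

5.28 ft/s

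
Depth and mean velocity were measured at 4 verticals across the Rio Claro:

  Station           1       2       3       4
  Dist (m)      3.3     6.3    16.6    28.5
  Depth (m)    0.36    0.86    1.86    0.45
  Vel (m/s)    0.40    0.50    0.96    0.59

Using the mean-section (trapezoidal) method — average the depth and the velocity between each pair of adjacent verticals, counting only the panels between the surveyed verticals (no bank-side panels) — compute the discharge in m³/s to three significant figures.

Panel 1-2: Δb = 3 m, d̄ = (0.36+0.86)/2 = 0.61, v̄ = (0.40+0.50)/2 = 0.45 → q = 3×0.61×0.45 = 0.8235 m³/s
Panel 2-3: Δb = 10.3 m, d̄ = (0.86+1.86)/2 = 1.36, v̄ = (0.50+0.96)/2 = 0.73 → q = 10.3×1.36×0.73 = 10.23 m³/s
Panel 3-4: Δb = 11.9 m, d̄ = (1.86+0.45)/2 = 1.155, v̄ = (0.96+0.59)/2 = 0.775 → q = 11.9×1.155×0.775 = 10.65 m³/s
Q = Σ q = 21.70 m³/s

21.7 m³/s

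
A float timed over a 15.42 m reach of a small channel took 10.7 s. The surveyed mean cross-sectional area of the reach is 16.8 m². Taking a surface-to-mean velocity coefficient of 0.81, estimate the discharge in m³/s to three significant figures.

19.6 m³/s

v_surface = L / t̄ = 15.42 / 10.7 = 1.441 m/s
v_mean = 0.81 × 1.441 = 1.167 m/s
Q = A × v_mean = 16.8 × 1.167 = 19.61 m³/s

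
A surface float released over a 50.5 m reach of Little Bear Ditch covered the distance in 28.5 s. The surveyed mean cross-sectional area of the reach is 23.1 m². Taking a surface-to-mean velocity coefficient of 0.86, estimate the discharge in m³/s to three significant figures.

35.2 m³/s

v_surface = L / t̄ = 50.5 / 28.5 = 1.772 m/s
v_mean = 0.86 × 1.772 = 1.524 m/s
Q = A × v_mean = 23.1 × 1.524 = 35.20 m³/s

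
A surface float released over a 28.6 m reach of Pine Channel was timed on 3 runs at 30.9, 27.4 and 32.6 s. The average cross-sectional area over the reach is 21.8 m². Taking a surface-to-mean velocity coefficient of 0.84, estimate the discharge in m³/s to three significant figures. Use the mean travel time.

17.3 m³/s

t̄ = (30.9 + 27.4 + 32.6) / 3 = 30.3 s
v_surface = L / t̄ = 28.6 / 30.3 = 0.9439 m/s
v_mean = 0.84 × 0.9439 = 0.7929 m/s
Q = A × v_mean = 21.8 × 0.7929 = 17.28 m³/s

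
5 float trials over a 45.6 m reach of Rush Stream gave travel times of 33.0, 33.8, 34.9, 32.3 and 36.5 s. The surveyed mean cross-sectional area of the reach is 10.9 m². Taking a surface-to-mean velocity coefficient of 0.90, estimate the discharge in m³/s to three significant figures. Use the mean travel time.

13.1 m³/s

t̄ = (33.0 + 33.8 + 34.9 + 32.3 + 36.5) / 5 = 34.1 s
v_surface = L / t̄ = 45.6 / 34.1 = 1.337 m/s
v_mean = 0.90 × 1.337 = 1.204 m/s
Q = A × v_mean = 10.9 × 1.204 = 13.12 m³/s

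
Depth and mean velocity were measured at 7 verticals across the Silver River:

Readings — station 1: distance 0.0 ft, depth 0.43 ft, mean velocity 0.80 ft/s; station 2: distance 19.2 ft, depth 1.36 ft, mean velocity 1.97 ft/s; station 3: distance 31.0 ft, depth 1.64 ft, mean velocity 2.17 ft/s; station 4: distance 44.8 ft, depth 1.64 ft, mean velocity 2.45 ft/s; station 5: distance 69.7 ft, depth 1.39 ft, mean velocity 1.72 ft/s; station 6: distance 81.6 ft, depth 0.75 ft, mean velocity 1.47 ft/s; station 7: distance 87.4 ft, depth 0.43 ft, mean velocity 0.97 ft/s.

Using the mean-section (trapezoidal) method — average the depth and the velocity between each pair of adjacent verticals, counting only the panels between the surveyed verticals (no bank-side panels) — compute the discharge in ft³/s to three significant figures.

216 ft³/s

Panel 1-2: Δb = 19.2 ft, d̄ = (0.43+1.36)/2 = 0.895, v̄ = (0.80+1.97)/2 = 1.385 → q = 19.2×0.895×1.385 = 23.80 ft³/s
Panel 2-3: Δb = 11.8 ft, d̄ = (1.36+1.64)/2 = 1.5, v̄ = (1.97+2.17)/2 = 2.07 → q = 11.8×1.5×2.07 = 36.64 ft³/s
Panel 3-4: Δb = 13.8 ft, d̄ = (1.64+1.64)/2 = 1.64, v̄ = (2.17+2.45)/2 = 2.31 → q = 13.8×1.64×2.31 = 52.28 ft³/s
Panel 4-5: Δb = 24.9 ft, d̄ = (1.64+1.39)/2 = 1.515, v̄ = (2.45+1.72)/2 = 2.085 → q = 24.9×1.515×2.085 = 78.65 ft³/s
Panel 5-6: Δb = 11.9 ft, d̄ = (1.39+0.75)/2 = 1.07, v̄ = (1.72+1.47)/2 = 1.595 → q = 11.9×1.07×1.595 = 20.31 ft³/s
Panel 6-7: Δb = 5.8 ft, d̄ = (0.75+0.43)/2 = 0.59, v̄ = (1.47+0.97)/2 = 1.22 → q = 5.8×0.59×1.22 = 4.175 ft³/s
Q = Σ q = 215.9 ft³/s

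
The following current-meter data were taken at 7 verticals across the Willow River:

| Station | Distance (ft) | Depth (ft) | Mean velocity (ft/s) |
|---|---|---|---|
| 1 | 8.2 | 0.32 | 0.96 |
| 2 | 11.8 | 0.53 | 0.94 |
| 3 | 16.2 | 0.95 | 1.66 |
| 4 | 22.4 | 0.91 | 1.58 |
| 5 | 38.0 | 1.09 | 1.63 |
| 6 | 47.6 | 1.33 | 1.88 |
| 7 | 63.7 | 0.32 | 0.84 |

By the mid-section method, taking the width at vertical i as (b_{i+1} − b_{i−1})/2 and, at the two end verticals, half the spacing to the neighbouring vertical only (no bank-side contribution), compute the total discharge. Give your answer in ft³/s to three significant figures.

83.3 ft³/s

w_1 = (11.8 − 8.2)/2 = 1.8 ft; q_1 = 0.96 × 0.32 × 1.8 = 0.5530 ft³/s
w_2 = (16.2 − 8.2)/2 = 4 ft; q_2 = 0.94 × 0.53 × 4 = 1.993 ft³/s
w_3 = (22.4 − 11.8)/2 = 5.3 ft; q_3 = 1.66 × 0.95 × 5.3 = 8.358 ft³/s
w_4 = (38.0 − 16.2)/2 = 10.9 ft; q_4 = 1.58 × 0.91 × 10.9 = 15.67 ft³/s
w_5 = (47.6 − 22.4)/2 = 12.6 ft; q_5 = 1.63 × 1.09 × 12.6 = 22.39 ft³/s
w_6 = (63.7 − 38.0)/2 = 12.85 ft; q_6 = 1.88 × 1.33 × 12.85 = 32.13 ft³/s
w_7 = (63.7 − 47.6)/2 = 8.05 ft; q_7 = 0.84 × 0.32 × 8.05 = 2.164 ft³/s
Q = Σ qᵢ = 83.26 ft³/s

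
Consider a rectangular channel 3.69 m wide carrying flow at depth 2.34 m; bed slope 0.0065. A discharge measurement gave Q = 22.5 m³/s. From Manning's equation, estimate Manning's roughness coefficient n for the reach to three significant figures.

0.0316

A = b·y = 3.69 × 2.34 = 8.635 m²
P = b + 2y = 3.69 + 2×2.34 = 8.370 m
R = A/P = 8.635/8.370 = 1.032 m
n = (1/Q)·A·R^(2/3)·S^(1/2) = (1/22.5) × 8.635 × 1.021 × 0.08062 = 0.03159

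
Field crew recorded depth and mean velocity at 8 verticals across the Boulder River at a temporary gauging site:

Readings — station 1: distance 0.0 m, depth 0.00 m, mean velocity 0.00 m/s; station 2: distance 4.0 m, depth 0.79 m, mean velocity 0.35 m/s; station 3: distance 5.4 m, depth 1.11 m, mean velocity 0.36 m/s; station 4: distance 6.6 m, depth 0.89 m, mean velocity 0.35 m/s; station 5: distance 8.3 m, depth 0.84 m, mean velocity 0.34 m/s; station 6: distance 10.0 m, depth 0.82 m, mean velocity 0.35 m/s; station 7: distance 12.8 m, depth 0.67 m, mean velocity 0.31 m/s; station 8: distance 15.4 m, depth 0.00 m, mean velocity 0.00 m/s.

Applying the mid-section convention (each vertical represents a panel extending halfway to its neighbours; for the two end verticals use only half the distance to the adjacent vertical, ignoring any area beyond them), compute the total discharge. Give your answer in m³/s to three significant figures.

w_2 = (5.4 − 0.0)/2 = 2.7 m; q_2 = 0.35 × 0.79 × 2.7 = 0.7466 m³/s
w_3 = (6.6 − 4.0)/2 = 1.3 m; q_3 = 0.36 × 1.11 × 1.3 = 0.5195 m³/s
w_4 = (8.3 − 5.4)/2 = 1.45 m; q_4 = 0.35 × 0.89 × 1.45 = 0.4517 m³/s
w_5 = (10.0 − 6.6)/2 = 1.7 m; q_5 = 0.34 × 0.84 × 1.7 = 0.4855 m³/s
w_6 = (12.8 − 8.3)/2 = 2.25 m; q_6 = 0.35 × 0.82 × 2.25 = 0.6458 m³/s
w_7 = (15.4 − 10.0)/2 = 2.7 m; q_7 = 0.31 × 0.67 × 2.7 = 0.5608 m³/s
Stations 1, 8 contribute zero (depth or velocity is 0).
Q = Σ qᵢ = 3.410 m³/s

3.41 m³/s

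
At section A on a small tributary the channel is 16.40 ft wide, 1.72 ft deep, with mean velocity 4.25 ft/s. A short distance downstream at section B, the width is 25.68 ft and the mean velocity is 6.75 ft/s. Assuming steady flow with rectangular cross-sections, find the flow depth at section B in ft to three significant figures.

0.692 ft

Q = A₁V₁ = (16.40×1.72) × 4.25 = 119.9 ft³/s
d₂ = Q/(b₂ V₂) = 119.9/(25.68×6.75) = 0.6916 ft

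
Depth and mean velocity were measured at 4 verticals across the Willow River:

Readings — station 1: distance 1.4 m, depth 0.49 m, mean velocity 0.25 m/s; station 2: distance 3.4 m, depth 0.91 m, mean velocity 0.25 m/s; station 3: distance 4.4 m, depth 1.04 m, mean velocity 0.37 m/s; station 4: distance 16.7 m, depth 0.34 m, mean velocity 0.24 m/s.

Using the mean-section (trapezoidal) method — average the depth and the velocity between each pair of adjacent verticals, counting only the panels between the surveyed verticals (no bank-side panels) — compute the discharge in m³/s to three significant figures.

Panel 1-2: Δb = 2 m, d̄ = (0.49+0.91)/2 = 0.7, v̄ = (0.25+0.25)/2 = 0.25 → q = 2×0.7×0.25 = 0.3500 m³/s
Panel 2-3: Δb = 1 m, d̄ = (0.91+1.04)/2 = 0.975, v̄ = (0.25+0.37)/2 = 0.31 → q = 1×0.975×0.31 = 0.3023 m³/s
Panel 3-4: Δb = 12.3 m, d̄ = (1.04+0.34)/2 = 0.69, v̄ = (0.37+0.24)/2 = 0.305 → q = 12.3×0.69×0.305 = 2.589 m³/s
Q = Σ q = 3.241 m³/s

3.24 m³/s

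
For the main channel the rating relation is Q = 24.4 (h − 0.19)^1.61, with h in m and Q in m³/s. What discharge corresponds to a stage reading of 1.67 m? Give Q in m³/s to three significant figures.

Q = 24.4 × (1.67 − 0.19)^1.61 = 24.4 × 1.48^1.61 = 45.87 m³/s

45.9 m³/s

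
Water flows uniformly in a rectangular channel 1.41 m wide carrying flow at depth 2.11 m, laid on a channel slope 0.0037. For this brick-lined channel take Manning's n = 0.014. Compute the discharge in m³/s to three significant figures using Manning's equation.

A = b·y = 1.41 × 2.11 = 2.975 m²
P = b + 2y = 1.41 + 2×2.11 = 5.630 m
R = A/P = 2.975/5.630 = 0.5284 m
Q = (1/n)·A·R^(2/3)·S^(1/2) = (1/0.014) × 2.975 × 0.5284^(2/3) × 0.0037^(1/2) = 8.449 m³/s

8.45 m³/s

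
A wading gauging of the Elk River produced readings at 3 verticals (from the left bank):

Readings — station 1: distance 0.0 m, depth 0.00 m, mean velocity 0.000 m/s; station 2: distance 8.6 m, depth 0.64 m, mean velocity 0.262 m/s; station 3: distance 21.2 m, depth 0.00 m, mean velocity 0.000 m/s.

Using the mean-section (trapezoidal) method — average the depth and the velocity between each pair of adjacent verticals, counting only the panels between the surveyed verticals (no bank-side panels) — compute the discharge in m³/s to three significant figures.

Panel 1-2: Δb = 8.6 m, d̄ = (0.00+0.64)/2 = 0.32, v̄ = (0.000+0.262)/2 = 0.131 → q = 8.6×0.32×0.131 = 0.3605 m³/s
Panel 2-3: Δb = 12.6 m, d̄ = (0.64+0.00)/2 = 0.32, v̄ = (0.262+0.000)/2 = 0.131 → q = 12.6×0.32×0.131 = 0.5282 m³/s
Q = Σ q = 0.8887 m³/s

0.889 m³/s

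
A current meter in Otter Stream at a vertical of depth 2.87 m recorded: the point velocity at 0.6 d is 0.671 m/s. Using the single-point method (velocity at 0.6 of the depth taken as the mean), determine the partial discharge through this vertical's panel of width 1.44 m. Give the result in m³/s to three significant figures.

v̄ = v₀.₆ = 0.671 m/s
q = v̄ × d × w = 0.6710 × 2.87 × 1.44 = 2.773 m³/s

2.77 m³/s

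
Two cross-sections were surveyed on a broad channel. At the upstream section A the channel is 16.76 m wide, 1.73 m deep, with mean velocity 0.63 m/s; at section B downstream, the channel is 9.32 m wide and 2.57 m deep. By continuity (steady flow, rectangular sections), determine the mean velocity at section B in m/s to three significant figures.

0.763 m/s

Q = A₁V₁ = (16.76×1.73) × 0.63 = 18.27 m³/s
A₂ = 9.32 × 2.57 = 23.95 m²
V₂ = Q/A₂ = 18.27/23.95 = 0.7626 m/s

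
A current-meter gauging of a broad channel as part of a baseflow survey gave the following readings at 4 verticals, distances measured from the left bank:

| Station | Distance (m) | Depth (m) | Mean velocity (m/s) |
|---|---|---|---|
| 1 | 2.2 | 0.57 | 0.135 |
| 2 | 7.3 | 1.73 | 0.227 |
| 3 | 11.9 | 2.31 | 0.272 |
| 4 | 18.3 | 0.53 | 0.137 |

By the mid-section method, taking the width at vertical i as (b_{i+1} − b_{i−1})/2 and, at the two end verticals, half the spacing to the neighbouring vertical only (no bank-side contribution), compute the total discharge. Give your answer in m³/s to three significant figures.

w_1 = (7.3 − 2.2)/2 = 2.55 m; q_1 = 0.135 × 0.57 × 2.55 = 0.1962 m³/s
w_2 = (11.9 − 2.2)/2 = 4.85 m; q_2 = 0.227 × 1.73 × 4.85 = 1.905 m³/s
w_3 = (18.3 − 7.3)/2 = 5.5 m; q_3 = 0.272 × 2.31 × 5.5 = 3.456 m³/s
w_4 = (18.3 − 11.9)/2 = 3.2 m; q_4 = 0.137 × 0.53 × 3.2 = 0.2324 m³/s
Q = Σ qᵢ = 5.789 m³/s

5.79 m³/s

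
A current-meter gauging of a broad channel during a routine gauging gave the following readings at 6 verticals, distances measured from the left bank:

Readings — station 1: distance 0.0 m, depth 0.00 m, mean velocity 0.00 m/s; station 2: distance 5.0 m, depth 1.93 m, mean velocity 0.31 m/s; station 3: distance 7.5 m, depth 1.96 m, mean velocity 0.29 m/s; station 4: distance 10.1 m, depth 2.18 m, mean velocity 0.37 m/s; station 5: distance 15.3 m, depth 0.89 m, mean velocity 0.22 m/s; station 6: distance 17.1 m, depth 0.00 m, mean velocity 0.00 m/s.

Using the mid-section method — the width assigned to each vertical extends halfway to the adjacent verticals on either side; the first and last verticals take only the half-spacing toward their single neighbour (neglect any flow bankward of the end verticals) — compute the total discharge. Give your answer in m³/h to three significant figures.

27100 m³/h

w_2 = (7.5 − 0.0)/2 = 3.75 m; q_2 = 0.31 × 1.93 × 3.75 = 2.244 m³/s
w_3 = (10.1 − 5.0)/2 = 2.55 m; q_3 = 0.29 × 1.96 × 2.55 = 1.449 m³/s
w_4 = (15.3 − 7.5)/2 = 3.9 m; q_4 = 0.37 × 2.18 × 3.9 = 3.146 m³/s
w_5 = (17.1 − 10.1)/2 = 3.5 m; q_5 = 0.22 × 0.89 × 3.5 = 0.6853 m³/s
Stations 1, 6 contribute zero (depth or velocity is 0).
Q = Σ qᵢ = 7.524 m³/s
= 7.524 × 3600 = 27090 m³/h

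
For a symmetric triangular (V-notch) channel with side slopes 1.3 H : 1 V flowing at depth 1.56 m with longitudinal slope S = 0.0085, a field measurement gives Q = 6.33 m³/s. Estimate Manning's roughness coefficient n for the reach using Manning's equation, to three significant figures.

A = z·y² = 1.3×1.56² = 3.164 m²
P = 2y√(1+z²) = 2×1.56×√(1+1.3²) = 5.117 m
R = A/P = 3.164/5.117 = 0.6182 m
n = (1/Q)·A·R^(2/3)·S^(1/2) = (1/6.33) × 3.164 × 0.7257 × 0.09220 = 0.03344

0.0334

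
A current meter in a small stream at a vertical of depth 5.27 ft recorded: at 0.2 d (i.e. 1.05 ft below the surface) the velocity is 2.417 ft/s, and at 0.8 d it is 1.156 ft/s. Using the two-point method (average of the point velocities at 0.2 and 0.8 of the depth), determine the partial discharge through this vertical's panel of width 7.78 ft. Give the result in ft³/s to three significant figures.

v̄ = (2.417 + 1.156) / 2 = 1.787 ft/s
q = v̄ × d × w = 1.787 × 5.27 × 7.78 = 73.25 ft³/s

73.2 ft³/s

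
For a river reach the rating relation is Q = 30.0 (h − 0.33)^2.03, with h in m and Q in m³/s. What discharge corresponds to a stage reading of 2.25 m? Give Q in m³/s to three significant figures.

113 m³/s

Q = 30.0 × (2.25 − 0.33)^2.03 = 30.0 × 1.92^2.03 = 112.8 m³/s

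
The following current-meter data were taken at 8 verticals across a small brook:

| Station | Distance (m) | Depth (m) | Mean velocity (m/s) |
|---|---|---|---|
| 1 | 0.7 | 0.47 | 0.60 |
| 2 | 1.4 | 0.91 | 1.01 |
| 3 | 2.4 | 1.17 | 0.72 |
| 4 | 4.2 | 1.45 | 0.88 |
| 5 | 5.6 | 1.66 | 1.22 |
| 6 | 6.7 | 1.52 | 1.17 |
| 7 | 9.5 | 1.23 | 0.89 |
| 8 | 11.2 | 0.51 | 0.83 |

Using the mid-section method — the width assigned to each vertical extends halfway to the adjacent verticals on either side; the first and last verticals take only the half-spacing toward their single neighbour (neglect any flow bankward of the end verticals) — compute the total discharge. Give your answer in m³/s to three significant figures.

w_1 = (1.4 − 0.7)/2 = 0.35 m; q_1 = 0.60 × 0.47 × 0.35 = 0.09870 m³/s
w_2 = (2.4 − 0.7)/2 = 0.85 m; q_2 = 1.01 × 0.91 × 0.85 = 0.7812 m³/s
w_3 = (4.2 − 1.4)/2 = 1.4 m; q_3 = 0.72 × 1.17 × 1.4 = 1.179 m³/s
w_4 = (5.6 − 2.4)/2 = 1.6 m; q_4 = 0.88 × 1.45 × 1.6 = 2.042 m³/s
w_5 = (6.7 − 4.2)/2 = 1.25 m; q_5 = 1.22 × 1.66 × 1.25 = 2.532 m³/s
w_6 = (9.5 − 5.6)/2 = 1.95 m; q_6 = 1.17 × 1.52 × 1.95 = 3.468 m³/s
w_7 = (11.2 − 6.7)/2 = 2.25 m; q_7 = 0.89 × 1.23 × 2.25 = 2.463 m³/s
w_8 = (11.2 − 9.5)/2 = 0.85 m; q_8 = 0.83 × 0.51 × 0.85 = 0.3598 m³/s
Q = Σ qᵢ = 12.92 m³/s

12.9 m³/s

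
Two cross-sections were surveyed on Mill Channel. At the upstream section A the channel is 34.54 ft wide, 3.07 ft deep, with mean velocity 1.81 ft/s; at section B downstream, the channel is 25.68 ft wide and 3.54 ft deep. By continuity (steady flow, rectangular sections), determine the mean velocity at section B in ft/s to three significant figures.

Q = A₁V₁ = (34.54×3.07) × 1.81 = 191.9 ft³/s
A₂ = 25.68 × 3.54 = 90.91 ft²
V₂ = Q/A₂ = 191.9/90.91 = 2.111 ft/s

2.11 ft/s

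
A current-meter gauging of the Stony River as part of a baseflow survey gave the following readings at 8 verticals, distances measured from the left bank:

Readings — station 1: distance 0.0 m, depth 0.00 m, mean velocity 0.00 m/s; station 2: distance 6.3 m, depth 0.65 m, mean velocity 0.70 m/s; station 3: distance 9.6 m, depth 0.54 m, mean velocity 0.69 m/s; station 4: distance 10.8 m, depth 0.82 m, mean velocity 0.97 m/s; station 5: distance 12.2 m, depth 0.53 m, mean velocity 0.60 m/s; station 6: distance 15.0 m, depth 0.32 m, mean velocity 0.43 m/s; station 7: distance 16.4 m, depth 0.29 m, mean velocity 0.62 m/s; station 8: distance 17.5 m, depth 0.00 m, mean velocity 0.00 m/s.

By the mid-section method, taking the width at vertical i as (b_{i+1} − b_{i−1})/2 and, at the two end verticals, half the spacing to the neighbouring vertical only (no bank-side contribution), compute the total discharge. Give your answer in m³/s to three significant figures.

w_2 = (9.6 − 0.0)/2 = 4.8 m; q_2 = 0.70 × 0.65 × 4.8 = 2.184 m³/s
w_3 = (10.8 − 6.3)/2 = 2.25 m; q_3 = 0.69 × 0.54 × 2.25 = 0.8384 m³/s
w_4 = (12.2 − 9.6)/2 = 1.3 m; q_4 = 0.97 × 0.82 × 1.3 = 1.034 m³/s
w_5 = (15.0 − 10.8)/2 = 2.1 m; q_5 = 0.60 × 0.53 × 2.1 = 0.6678 m³/s
w_6 = (16.4 − 12.2)/2 = 2.1 m; q_6 = 0.43 × 0.32 × 2.1 = 0.2890 m³/s
w_7 = (17.5 − 15.0)/2 = 1.25 m; q_7 = 0.62 × 0.29 × 1.25 = 0.2248 m³/s
Stations 1, 8 contribute zero (depth or velocity is 0).
Q = Σ qᵢ = 5.238 m³/s

5.24 m³/s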